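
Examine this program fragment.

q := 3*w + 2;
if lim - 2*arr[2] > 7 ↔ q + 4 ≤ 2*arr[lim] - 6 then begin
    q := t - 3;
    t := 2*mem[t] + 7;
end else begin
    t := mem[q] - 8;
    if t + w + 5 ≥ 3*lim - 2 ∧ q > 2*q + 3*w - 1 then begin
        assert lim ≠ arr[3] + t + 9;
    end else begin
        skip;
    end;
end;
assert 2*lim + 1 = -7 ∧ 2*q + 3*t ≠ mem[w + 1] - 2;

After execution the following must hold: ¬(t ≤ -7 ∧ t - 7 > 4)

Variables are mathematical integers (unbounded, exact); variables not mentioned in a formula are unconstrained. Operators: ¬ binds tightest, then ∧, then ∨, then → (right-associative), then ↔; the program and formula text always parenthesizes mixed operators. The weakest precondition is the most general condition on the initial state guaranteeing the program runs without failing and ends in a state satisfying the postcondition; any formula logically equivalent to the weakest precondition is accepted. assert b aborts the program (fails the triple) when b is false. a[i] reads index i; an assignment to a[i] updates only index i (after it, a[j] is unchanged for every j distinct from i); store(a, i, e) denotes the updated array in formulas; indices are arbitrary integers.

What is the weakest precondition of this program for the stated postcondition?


Working backward. After the program, the postcondition ¬(t ≤ -7 ∧ t - 7 > 4) must hold; in canonical form it is ¬(t ≤ -7 ∧ t > 11).
Before assert 2*lim + 1 = -7 ∧ 2*q + 3*t ≠ mem[w + 1] - 2: 2*lim = -8 ∧ 2*q + 3*t ≠ mem[w + 1] - 2 ∧ (¬(t ≤ -7 ∧ t > 11))
Then branch requires 2*lim = -8 ∧ 6*mem[t] + 2*t ≠ mem[w + 1] - 17 ∧ (¬(2*mem[t] ≤ -14 ∧ 2*mem[t] > 4)); else branch requires ((mem[q] + w ≥ 3*lim + 1 ∧ q + 3*w < 1) → (lim ≠ arr[3] + mem[q] + 1 ∧ 2*lim = -8 ∧ 3*mem[q] + 2*q ≠ mem[w + 1] + 22 ∧ (¬(mem[q] ≤ 1 ∧ mem[q] > 19)))) ∧ ((¬(mem[q] + w ≥ 3*lim + 1 ∧ q + 3*w < 1)) → (2*lim = -8 ∧ 3*mem[q] + 2*q ≠ mem[w + 1] + 22 ∧ (¬(mem[q] ≤ 1 ∧ mem[q] > 19)))).
Before the if: ((lim > 2*arr[2] + 7 ↔ q ≤ 2*arr[lim] - 10) → (2*lim = -8 ∧ 6*mem[t] + 2*t ≠ mem[w + 1] - 17 ∧ (¬(2*mem[t] ≤ -14 ∧ 2*mem[t] > 4)))) ∧ ((¬(lim > 2*arr[2] + 7 ↔ q ≤ 2*arr[lim] - 10)) → (((mem[q] + w ≥ 3*lim + 1 ∧ q + 3*w < 1) → (lim ≠ arr[3] + mem[q] + 1 ∧ 2*lim = -8 ∧ 3*mem[q] + 2*q ≠ mem[w + 1] + 22 ∧ (¬(mem[q] ≤ 1 ∧ mem[q] > 19)))) ∧ ((¬(mem[q] + w ≥ 3*lim + 1 ∧ q + 3*w < 1)) → (2*lim = -8 ∧ 3*mem[q] + 2*q ≠ mem[w + 1] + 22 ∧ (¬(mem[q] ≤ 1 ∧ mem[q] > 19))))))
Before q := 3*w + 2: ((lim > 2*arr[2] + 7 ↔ 3*w ≤ 2*arr[lim] - 12) → (2*lim = -8 ∧ 6*mem[t] + 2*t ≠ mem[w + 1] - 17 ∧ (¬(2*mem[t] ≤ -14 ∧ 2*mem[t] > 4)))) ∧ ((¬(lim > 2*arr[2] + 7 ↔ 3*w ≤ 2*arr[lim] - 12)) → (((mem[3*w + 2] + w ≥ 3*lim + 1 ∧ 6*w < -1) → (lim ≠ arr[3] + mem[3*w + 2] + 1 ∧ 2*lim = -8 ∧ 3*mem[3*w + 2] + 6*w ≠ mem[w + 1] + 18 ∧ (¬(mem[3*w + 2] ≤ 1 ∧ mem[3*w + 2] > 19)))) ∧ ((¬(mem[3*w + 2] + w ≥ 3*lim + 1 ∧ 6*w < -1)) → (2*lim = -8 ∧ 3*mem[3*w + 2] + 6*w ≠ mem[w + 1] + 18 ∧ (¬(mem[3*w + 2] ≤ 1 ∧ mem[3*w + 2] > 19))))))
Answer: WP = ((lim > 2*arr[2] + 7 ↔ 3*w ≤ 2*arr[lim] - 12) → (2*lim = -8 ∧ 6*mem[t] + 2*t ≠ mem[w + 1] - 17 ∧ (¬(2*mem[t] ≤ -14 ∧ 2*mem[t] > 4)))) ∧ ((¬(lim > 2*arr[2] + 7 ↔ 3*w ≤ 2*arr[lim] - 12)) → (((mem[3*w + 2] + w ≥ 3*lim + 1 ∧ 6*w < -1) → (lim ≠ arr[3] + mem[3*w + 2] + 1 ∧ 2*lim = -8 ∧ 3*mem[3*w + 2] + 6*w ≠ mem[w + 1] + 18 ∧ (¬(mem[3*w + 2] ≤ 1 ∧ mem[3*w + 2] > 19)))) ∧ ((¬(mem[3*w + 2] + w ≥ 3*lim + 1 ∧ 6*w < -1)) → (2*lim = -8 ∧ 3*mem[3*w + 2] + 6*w ≠ mem[w + 1] + 18 ∧ (¬(mem[3*w + 2] ≤ 1 ∧ mem[3*w + 2] > 19))))))


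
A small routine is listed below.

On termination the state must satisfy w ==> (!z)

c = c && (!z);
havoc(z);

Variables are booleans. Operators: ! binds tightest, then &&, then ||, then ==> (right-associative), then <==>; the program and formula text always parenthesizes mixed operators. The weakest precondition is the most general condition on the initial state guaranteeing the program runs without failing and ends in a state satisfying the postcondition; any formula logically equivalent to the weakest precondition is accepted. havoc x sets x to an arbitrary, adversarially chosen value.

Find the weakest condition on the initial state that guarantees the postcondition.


Working backward. After the program, w ==> (!z) must hold.
Before havoc z: !w
Before c := c && (!z): !w
Answer: WP = !w


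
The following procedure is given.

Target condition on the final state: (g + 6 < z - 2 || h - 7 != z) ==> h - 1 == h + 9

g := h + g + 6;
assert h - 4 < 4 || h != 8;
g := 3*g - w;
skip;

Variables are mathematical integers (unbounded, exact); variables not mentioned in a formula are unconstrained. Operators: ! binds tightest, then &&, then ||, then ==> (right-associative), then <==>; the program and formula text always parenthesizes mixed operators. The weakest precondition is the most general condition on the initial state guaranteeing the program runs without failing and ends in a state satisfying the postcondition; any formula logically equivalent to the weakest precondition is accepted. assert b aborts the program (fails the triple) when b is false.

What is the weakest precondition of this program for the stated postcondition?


Working backward. After the program, the postcondition (g + 6 < z - 2 || h - 7 != z) ==> h - 1 == h + 9 must hold; in canonical form it is !(g < z - 8 || h != z + 7).
Before skip: !(g < z - 8 || h != z + 7)
Before g := 3*g - w: !(3*g < w + z - 8 || h != z + 7)
Before assert h - 4 < 4 || h != 8: (h < 8 || h != 8) && (!(3*g < w + z - 8 || h != z + 7))
Before g := h + g + 6: (h < 8 || h != 8) && (!(3*g + 3*h < w + z - 26 || h != z + 7))
Answer: WP = (h < 8 || h != 8) && (!(3*g + 3*h < w + z - 26 || h != z + 7))


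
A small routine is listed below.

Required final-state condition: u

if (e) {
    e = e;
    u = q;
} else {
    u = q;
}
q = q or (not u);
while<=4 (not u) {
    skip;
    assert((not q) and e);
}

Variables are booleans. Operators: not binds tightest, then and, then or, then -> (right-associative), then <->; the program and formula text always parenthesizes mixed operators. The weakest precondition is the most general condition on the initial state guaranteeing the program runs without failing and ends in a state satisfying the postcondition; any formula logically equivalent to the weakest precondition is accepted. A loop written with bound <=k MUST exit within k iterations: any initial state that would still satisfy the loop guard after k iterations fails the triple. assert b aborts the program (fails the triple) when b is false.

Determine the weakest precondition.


Working backward. After the program, u must hold.
Before the loop (bound <=4), unroll the exhaustion recursion (WP_0 = exit-now case; WP_j = one more guarded iteration, up to j = 4):
  WP_0: u
  WP_1: (not u) -> ((not q) and e and u)
  WP_2: (not u) -> ((not q) and e and ((not u) -> ((not q) and e and u)))
  WP_3: (not u) -> ((not q) and e and ((not u) -> ((not q) and e and ((not u) -> ((not q) and e and u)))))
  WP_4: (not u) -> ((not q) and e and ((not u) -> ((not q) and e and ((not u) -> ((not q) and e and ((not u) -> ((not q) and e and u)))))))
So before the loop: (not u) -> ((not q) and e and ((not u) -> ((not q) and e and ((not u) -> ((not q) and e and ((not u) -> ((not q) and e and u)))))))
Before q := q or (not u): (not u) -> ((not (q or (not u))) and e and ((not u) -> ((not (q or (not u))) and e and ((not u) -> ((not (q or (not u))) and e and ((not u) -> ((not (q or (not u))) and e and u)))))))
Then branch requires q; else branch requires q.
Before the if: (e -> q) and ((not e) -> q)
Answer: WP = (e -> q) and ((not e) -> q)


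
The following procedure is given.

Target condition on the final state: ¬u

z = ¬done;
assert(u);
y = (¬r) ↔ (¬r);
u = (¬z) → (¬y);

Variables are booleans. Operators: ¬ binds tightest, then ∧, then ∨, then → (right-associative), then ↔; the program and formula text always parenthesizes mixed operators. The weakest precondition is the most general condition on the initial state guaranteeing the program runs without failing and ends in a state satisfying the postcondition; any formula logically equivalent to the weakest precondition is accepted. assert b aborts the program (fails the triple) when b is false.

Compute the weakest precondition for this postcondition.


Working backward. After the program, ¬u must hold.
Before u := (¬z) → (¬y): ¬((¬z) → (¬y))
Before y := (¬r) ↔ (¬r): ¬z
Before assert u: u ∧ (¬z)
Before z := ¬done: u ∧ done
Answer: WP = u ∧ done


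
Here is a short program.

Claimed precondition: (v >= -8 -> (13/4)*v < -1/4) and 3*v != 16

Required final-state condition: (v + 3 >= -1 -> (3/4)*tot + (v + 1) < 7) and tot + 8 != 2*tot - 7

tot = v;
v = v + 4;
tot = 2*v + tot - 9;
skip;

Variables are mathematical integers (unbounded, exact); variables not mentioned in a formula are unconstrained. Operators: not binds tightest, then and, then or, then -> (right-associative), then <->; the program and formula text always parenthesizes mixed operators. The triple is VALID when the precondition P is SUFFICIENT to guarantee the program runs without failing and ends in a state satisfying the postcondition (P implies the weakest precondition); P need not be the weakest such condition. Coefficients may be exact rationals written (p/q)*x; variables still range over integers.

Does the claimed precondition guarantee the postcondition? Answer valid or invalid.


Working backward. After the program, the postcondition (v + 3 >= -1 -> (3/4)*tot + (v + 1) < 7) and tot + 8 != 2*tot - 7 must hold; in canonical form it is (v >= -4 -> (3/4)*tot + v < 6) and tot != 15.
Before skip: (v >= -4 -> (3/4)*tot + v < 6) and tot != 15
Before tot := 2*v + tot - 9: (v >= -4 -> (3/4)*tot + (5/2)*v < 51/4) and tot + 2*v != 24
Before v := v + 4: (v >= -8 -> (3/4)*tot + (5/2)*v < 11/4) and tot + 2*v != 16
Before tot := v: (v >= -8 -> (13/4)*v < 11/4) and 3*v != 16
The weakest precondition is (v >= -8 -> (13/4)*v < 11/4) and 3*v != 16.
Check whether (v >= -8 -> (13/4)*v < -1/4) and 3*v != 16 implies it.
Every state satisfying the precondition satisfies the weakest precondition: the implication holds.
Answer: valid


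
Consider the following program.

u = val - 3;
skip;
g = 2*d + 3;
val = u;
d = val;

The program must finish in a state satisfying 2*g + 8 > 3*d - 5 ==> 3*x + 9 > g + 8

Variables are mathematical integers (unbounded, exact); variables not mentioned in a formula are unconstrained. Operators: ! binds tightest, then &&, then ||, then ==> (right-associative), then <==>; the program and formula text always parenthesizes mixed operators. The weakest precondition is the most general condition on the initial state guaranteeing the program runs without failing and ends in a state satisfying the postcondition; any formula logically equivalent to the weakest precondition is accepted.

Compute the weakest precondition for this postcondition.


Working backward. After the program, the postcondition 2*g + 8 > 3*d - 5 ==> 3*x + 9 > g + 8 must hold; in canonical form it is 2*g > 3*d - 13 ==> 3*x > g - 1.
Before d := val: 2*g > 3*val - 13 ==> 3*x > g - 1
Before val := u: 2*g > 3*u - 13 ==> 3*x > g - 1
Before g := 2*d + 3: 4*d > 3*u - 19 ==> 3*x > 2*d + 2
Before skip: 4*d > 3*u - 19 ==> 3*x > 2*d + 2
Before u := val - 3: 4*d > 3*val - 28 ==> 3*x > 2*d + 2
Answer: WP = 4*d > 3*val - 28 ==> 3*x > 2*d + 2


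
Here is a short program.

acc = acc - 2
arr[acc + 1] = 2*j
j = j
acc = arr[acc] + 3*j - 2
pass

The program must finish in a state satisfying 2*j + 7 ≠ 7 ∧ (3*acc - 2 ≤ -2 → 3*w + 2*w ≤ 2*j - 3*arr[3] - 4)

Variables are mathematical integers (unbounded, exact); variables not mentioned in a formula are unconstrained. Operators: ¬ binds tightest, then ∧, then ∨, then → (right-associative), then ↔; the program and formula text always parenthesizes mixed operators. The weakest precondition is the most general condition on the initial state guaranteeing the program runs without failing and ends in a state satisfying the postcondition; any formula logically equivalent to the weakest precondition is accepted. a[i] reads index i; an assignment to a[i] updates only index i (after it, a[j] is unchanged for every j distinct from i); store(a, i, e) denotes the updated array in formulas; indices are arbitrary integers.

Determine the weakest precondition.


Working backward. After the program, the postcondition 2*j + 7 ≠ 7 ∧ (3*acc - 2 ≤ -2 → 3*w + 2*w ≤ 2*j - 3*arr[3] - 4) must hold; in canonical form it is 2*j ≠ 0 ∧ (3*acc ≤ 0 → 3*arr[3] + 5*w ≤ 2*j - 4).
Before skip: 2*j ≠ 0 ∧ (3*acc ≤ 0 → 3*arr[3] + 5*w ≤ 2*j - 4)
Before acc := arr[acc] + 3*j - 2: 2*j ≠ 0 ∧ (3*arr[acc] + 9*j ≤ 6 → 3*arr[3] + 5*w ≤ 2*j - 4)
Before j := j: 2*j ≠ 0 ∧ (3*arr[acc] + 9*j ≤ 6 → 3*arr[3] + 5*w ≤ 2*j - 4)
Before arr[acc + 1] := 2*j: 2*j ≠ 0 ∧ (3*store(arr, acc + 1, 2*j)[acc] + 9*j ≤ 6 → 3*store(arr, acc + 1, 2*j)[3] + 5*w ≤ 2*j - 4)
Before acc := acc - 2: 2*j ≠ 0 ∧ (3*store(arr, acc - 1, 2*j)[acc - 2] + 9*j ≤ 6 → 3*store(arr, acc - 1, 2*j)[3] + 5*w ≤ 2*j - 4)
Answer: WP = 2*j ≠ 0 ∧ (3*store(arr, acc - 1, 2*j)[acc - 2] + 9*j ≤ 6 → 3*store(arr, acc - 1, 2*j)[3] + 5*w ≤ 2*j - 4)


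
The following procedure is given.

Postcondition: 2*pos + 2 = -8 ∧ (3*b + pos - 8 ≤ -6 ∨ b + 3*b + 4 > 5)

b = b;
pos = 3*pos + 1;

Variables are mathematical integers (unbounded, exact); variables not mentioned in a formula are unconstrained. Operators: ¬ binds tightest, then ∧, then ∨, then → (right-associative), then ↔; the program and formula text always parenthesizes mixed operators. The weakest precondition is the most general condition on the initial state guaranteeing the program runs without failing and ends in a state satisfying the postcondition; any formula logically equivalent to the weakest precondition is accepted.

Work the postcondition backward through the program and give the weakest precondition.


Working backward. After the program, the postcondition 2*pos + 2 = -8 ∧ (3*b + pos - 8 ≤ -6 ∨ b + 3*b + 4 > 5) must hold; in canonical form it is 2*pos = -10 ∧ (3*b + pos ≤ 2 ∨ 4*b > 1).
Before pos := 3*pos + 1: 6*pos = -12 ∧ (3*b + 3*pos ≤ 1 ∨ 4*b > 1)
Before b := b: 6*pos = -12 ∧ (3*b + 3*pos ≤ 1 ∨ 4*b > 1)
Answer: WP = 6*pos = -12 ∧ (3*b + 3*pos ≤ 1 ∨ 4*b > 1)


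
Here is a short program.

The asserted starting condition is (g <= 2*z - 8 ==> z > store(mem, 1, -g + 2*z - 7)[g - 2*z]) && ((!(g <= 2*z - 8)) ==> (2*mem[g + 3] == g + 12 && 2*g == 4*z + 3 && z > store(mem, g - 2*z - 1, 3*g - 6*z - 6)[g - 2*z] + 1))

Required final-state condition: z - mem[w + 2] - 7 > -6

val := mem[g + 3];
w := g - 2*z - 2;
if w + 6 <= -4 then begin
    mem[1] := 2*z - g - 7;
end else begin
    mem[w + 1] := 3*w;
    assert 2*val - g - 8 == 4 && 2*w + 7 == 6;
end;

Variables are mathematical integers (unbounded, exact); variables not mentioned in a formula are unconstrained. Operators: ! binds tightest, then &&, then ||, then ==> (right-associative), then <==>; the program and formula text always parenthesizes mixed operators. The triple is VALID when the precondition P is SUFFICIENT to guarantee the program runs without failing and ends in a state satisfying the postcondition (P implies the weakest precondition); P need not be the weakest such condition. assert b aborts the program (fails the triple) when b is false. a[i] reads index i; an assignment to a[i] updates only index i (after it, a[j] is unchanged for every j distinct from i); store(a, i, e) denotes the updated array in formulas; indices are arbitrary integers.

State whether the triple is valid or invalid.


Working backward. After the program, the postcondition z - mem[w + 2] - 7 > -6 must hold; in canonical form it is z > mem[w + 2] + 1.
Then branch requires z > store(mem, 1, -g + 2*z - 7)[w + 2] + 1; else branch requires 2*val == g + 12 && 2*w == -1 && z > store(mem, w + 1, 3*w)[w + 2] + 1.
Before the if: (w <= -10 ==> z > store(mem, 1, -g + 2*z - 7)[w + 2] + 1) && ((!(w <= -10)) ==> (2*val == g + 12 && 2*w == -1 && z > store(mem, w + 1, 3*w)[w + 2] + 1))
Before w := g - 2*z - 2: (g <= 2*z - 8 ==> z > store(mem, 1, -g + 2*z - 7)[g - 2*z] + 1) && ((!(g <= 2*z - 8)) ==> (2*val == g + 12 && 2*g == 4*z + 3 && z > store(mem, g - 2*z - 1, 3*g - 6*z - 6)[g - 2*z] + 1))
Before val := mem[g + 3]: (g <= 2*z - 8 ==> z > store(mem, 1, -g + 2*z - 7)[g - 2*z] + 1) && ((!(g <= 2*z - 8)) ==> (2*mem[g + 3] == g + 12 && 2*g == 4*z + 3 && z > store(mem, g - 2*z - 1, 3*g - 6*z - 6)[g - 2*z] + 1))
The weakest precondition is (g <= 2*z - 8 ==> z > store(mem, 1, -g + 2*z - 7)[g - 2*z] + 1) && ((!(g <= 2*z - 8)) ==> (2*mem[g + 3] == g + 12 && 2*g == 4*z + 3 && z > store(mem, g - 2*z - 1, 3*g - 6*z - 6)[g - 2*z] + 1)).
Check whether (g <= 2*z - 8 ==> z > store(mem, 1, -g + 2*z - 7)[g - 2*z]) && ((!(g <= 2*z - 8)) ==> (2*mem[g + 3] == g + 12 && 2*g == 4*z + 3 && z > store(mem, g - 2*z - 1, 3*g - 6*z - 6)[g - 2*z] + 1)) implies it.
Countermodel: at the initial state g = -15223, mem = {[-15224] = 2, [-15223] = -1, [-15220] = 2, [1] = 2, elsewhere 2}, z = 0, the precondition holds but the weakest precondition fails.
Answer: invalid


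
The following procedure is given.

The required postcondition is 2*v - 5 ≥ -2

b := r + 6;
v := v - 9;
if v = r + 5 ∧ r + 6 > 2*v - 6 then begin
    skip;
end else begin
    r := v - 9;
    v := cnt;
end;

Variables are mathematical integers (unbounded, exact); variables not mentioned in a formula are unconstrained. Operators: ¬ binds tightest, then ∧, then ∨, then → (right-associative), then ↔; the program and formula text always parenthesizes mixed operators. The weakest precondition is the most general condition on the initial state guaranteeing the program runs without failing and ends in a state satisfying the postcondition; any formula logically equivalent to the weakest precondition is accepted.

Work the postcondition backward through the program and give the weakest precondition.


Working backward. After the program, the postcondition 2*v - 5 ≥ -2 must hold; in canonical form it is 2*v ≥ 3.
Then branch requires 2*v ≥ 3; else branch requires 2*cnt ≥ 3.
Before the if: ((v = r + 5 ∧ r > 2*v - 12) → 2*v ≥ 3) ∧ ((¬(v = r + 5 ∧ r > 2*v - 12)) → 2*cnt ≥ 3)
Before v := v - 9: ((v = r + 14 ∧ r > 2*v - 30) → 2*v ≥ 21) ∧ ((¬(v = r + 14 ∧ r > 2*v - 30)) → 2*cnt ≥ 3)
Before b := r + 6: ((v = r + 14 ∧ r > 2*v - 30) → 2*v ≥ 21) ∧ ((¬(v = r + 14 ∧ r > 2*v - 30)) → 2*cnt ≥ 3)
Answer: WP = ((v = r + 14 ∧ r > 2*v - 30) → 2*v ≥ 21) ∧ ((¬(v = r + 14 ∧ r > 2*v - 30)) → 2*cnt ≥ 3)


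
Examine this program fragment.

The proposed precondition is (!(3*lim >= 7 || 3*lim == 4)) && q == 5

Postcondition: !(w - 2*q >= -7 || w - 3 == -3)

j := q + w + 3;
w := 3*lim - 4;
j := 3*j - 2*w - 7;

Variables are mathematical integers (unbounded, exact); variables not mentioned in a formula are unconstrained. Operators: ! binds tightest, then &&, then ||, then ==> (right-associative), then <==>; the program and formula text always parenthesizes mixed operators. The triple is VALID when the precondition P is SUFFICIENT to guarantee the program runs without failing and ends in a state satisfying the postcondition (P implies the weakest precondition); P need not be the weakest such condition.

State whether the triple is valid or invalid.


Working backward. After the program, the postcondition !(w - 2*q >= -7 || w - 3 == -3) must hold; in canonical form it is !(w >= 2*q - 7 || w == 0).
Before j := 3*j - 2*w - 7: !(w >= 2*q - 7 || w == 0)
Before w := 3*lim - 4: !(3*lim >= 2*q - 3 || 3*lim == 4)
Before j := q + w + 3: !(3*lim >= 2*q - 3 || 3*lim == 4)
The weakest precondition is !(3*lim >= 2*q - 3 || 3*lim == 4).
Check whether (!(3*lim >= 7 || 3*lim == 4)) && q == 5 implies it.
Every state satisfying the precondition satisfies the weakest precondition: the implication holds.
Answer: valid


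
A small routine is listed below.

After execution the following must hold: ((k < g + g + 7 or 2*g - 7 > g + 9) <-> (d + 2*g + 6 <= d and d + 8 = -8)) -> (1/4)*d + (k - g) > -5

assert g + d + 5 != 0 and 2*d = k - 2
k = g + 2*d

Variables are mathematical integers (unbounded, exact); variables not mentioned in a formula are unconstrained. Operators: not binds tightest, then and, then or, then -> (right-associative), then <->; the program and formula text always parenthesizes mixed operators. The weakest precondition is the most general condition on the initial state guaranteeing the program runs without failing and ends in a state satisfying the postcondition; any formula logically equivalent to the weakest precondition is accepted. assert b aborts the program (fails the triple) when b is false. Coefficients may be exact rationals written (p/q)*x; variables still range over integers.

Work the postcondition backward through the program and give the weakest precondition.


Working backward. After the program, the postcondition ((k < g + g + 7 or 2*g - 7 > g + 9) <-> (d + 2*g + 6 <= d and d + 8 = -8)) -> (1/4)*d + (k - g) > -5 must hold; in canonical form it is ((k < 2*g + 7 or g > 16) <-> (2*g <= -6 and d = -16)) -> (1/4)*d + k > g - 5.
Before k := g + 2*d: ((2*d < g + 7 or g > 16) <-> (2*g <= -6 and d = -16)) -> (9/4)*d > -5
Before assert g + d + 5 != 0 and 2*d = k - 2: d + g != -5 and 2*d = k - 2 and (((2*d < g + 7 or g > 16) <-> (2*g <= -6 and d = -16)) -> (9/4)*d > -5)
Answer: WP = d + g != -5 and 2*d = k - 2 and (((2*d < g + 7 or g > 16) <-> (2*g <= -6 and d = -16)) -> (9/4)*d > -5)


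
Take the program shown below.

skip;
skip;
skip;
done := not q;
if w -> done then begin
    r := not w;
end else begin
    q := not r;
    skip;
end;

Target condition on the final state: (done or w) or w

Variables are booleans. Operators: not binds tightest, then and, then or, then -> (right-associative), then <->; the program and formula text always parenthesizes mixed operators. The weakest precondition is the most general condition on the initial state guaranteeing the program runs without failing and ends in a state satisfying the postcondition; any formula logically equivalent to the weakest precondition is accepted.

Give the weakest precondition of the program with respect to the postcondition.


Working backward. After the program, the postcondition (done or w) or w must hold; in canonical form it is done or w.
Then branch requires done or w; else branch requires done or w.
Before the if: ((w -> done) -> (done or w)) and ((not (w -> done)) -> (done or w))
Before done := not q: ((w -> (not q)) -> ((not q) or w)) and ((not (w -> (not q))) -> ((not q) or w))
Before skip: ((w -> (not q)) -> ((not q) or w)) and ((not (w -> (not q))) -> ((not q) or w))
Before skip: ((w -> (not q)) -> ((not q) or w)) and ((not (w -> (not q))) -> ((not q) or w))
Before skip: ((w -> (not q)) -> ((not q) or w)) and ((not (w -> (not q))) -> ((not q) or w))
Answer: WP = ((w -> (not q)) -> ((not q) or w)) and ((not (w -> (not q))) -> ((not q) or w))


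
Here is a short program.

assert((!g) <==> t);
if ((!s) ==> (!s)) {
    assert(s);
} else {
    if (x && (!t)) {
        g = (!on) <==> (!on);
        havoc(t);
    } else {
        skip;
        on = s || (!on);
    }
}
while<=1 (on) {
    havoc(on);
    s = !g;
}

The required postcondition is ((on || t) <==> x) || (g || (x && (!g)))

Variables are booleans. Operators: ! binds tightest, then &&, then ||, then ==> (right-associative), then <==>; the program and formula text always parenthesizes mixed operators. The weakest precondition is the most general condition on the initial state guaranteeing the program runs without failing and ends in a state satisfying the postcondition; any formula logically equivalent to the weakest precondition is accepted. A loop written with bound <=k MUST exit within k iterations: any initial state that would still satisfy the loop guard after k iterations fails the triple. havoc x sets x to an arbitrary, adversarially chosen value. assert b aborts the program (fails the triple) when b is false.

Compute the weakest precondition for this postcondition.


Working backward. After the program, the postcondition ((on || t) <==> x) || (g || (x && (!g))) must hold; in canonical form it is ((on || t) <==> x) || g || (x && (!g)).
Before the loop (bound <=1), unroll the exhaustion recursion (WP_0 = exit-now case; WP_j = one more guarded iteration, up to j = 1):
  WP_0: (!on) && (((on || t) <==> x) || g || (x && (!g)))
  WP_1: (!on) && ((!on) ==> (((on || t) <==> x) || g || (x && (!g))))
So before the loop: (!on) && ((!on) ==> (((on || t) <==> x) || g || (x && (!g))))
Then branch requires s && (!on) && ((!on) ==> (((on || t) <==> x) || g || (x && (!g)))); else branch requires ((x && (!t)) ==> (!on)) && ((!(x && (!t))) ==> ((!(s || (!on))) && ((!(s || (!on))) ==> (((s || (!on) || t) <==> x) || g || (x && (!g)))))).
Before the if: s && (!on) && ((!on) ==> (((on || t) <==> x) || g || (x && (!g))))
Before assert (!g) <==> t: ((!g) <==> t) && s && (!on) && ((!on) ==> (((on || t) <==> x) || g || (x && (!g))))
Answer: WP = ((!g) <==> t) && s && (!on) && ((!on) ==> (((on || t) <==> x) || g || (x && (!g))))


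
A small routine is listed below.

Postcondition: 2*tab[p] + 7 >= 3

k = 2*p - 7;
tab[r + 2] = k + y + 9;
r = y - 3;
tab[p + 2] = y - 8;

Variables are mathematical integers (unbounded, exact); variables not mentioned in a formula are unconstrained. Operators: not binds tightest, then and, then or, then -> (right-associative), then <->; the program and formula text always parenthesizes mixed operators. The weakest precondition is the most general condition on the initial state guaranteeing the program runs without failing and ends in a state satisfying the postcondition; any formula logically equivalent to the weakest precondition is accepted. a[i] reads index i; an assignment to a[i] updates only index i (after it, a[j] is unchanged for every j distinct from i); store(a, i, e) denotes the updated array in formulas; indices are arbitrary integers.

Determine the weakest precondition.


Working backward. After the program, the postcondition 2*tab[p] + 7 >= 3 must hold; in canonical form it is 2*tab[p] >= -4.
Before tab[p + 2] := y - 8: 2*store(tab, p + 2, y - 8)[p] >= -4
Before r := y - 3: 2*store(tab, p + 2, y - 8)[p] >= -4
Before tab[r + 2] := k + y + 9: 2*store(store(tab, r + 2, k + y + 9), p + 2, y - 8)[p] >= -4
Before k := 2*p - 7: 2*store(store(tab, r + 2, 2*p + y + 2), p + 2, y - 8)[p] >= -4
Answer: WP = 2*store(store(tab, r + 2, 2*p + y + 2), p + 2, y - 8)[p] >= -4


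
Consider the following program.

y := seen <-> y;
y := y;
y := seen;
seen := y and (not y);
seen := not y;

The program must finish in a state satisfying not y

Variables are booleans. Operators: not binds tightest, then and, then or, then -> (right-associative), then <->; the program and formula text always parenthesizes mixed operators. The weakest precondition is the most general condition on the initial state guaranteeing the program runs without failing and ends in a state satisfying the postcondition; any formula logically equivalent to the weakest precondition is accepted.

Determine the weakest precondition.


Working backward. After the program, not y must hold.
Before seen := not y: not y
Before seen := y and (not y): not y
Before y := seen: not seen
Before y := y: not seen
Before y := seen <-> y: not seen
Answer: WP = not seen


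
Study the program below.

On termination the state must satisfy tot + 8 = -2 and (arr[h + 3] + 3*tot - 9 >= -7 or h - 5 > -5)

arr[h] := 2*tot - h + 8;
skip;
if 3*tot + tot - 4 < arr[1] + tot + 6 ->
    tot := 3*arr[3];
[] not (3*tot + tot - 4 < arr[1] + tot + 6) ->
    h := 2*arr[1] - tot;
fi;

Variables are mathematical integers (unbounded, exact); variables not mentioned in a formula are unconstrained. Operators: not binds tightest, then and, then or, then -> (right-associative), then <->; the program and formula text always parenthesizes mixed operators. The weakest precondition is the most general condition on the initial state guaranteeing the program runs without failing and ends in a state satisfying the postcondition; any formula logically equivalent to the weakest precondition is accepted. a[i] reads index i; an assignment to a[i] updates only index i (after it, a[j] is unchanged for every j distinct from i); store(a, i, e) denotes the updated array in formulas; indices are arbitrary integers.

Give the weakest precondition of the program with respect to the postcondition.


Working backward. After the program, the postcondition tot + 8 = -2 and (arr[h + 3] + 3*tot - 9 >= -7 or h - 5 > -5) must hold; in canonical form it is tot = -10 and (arr[h + 3] + 3*tot >= 2 or h > 0).
Then branch requires 3*arr[3] = -10 and (arr[h + 3] + 9*arr[3] >= 2 or h > 0); else branch requires tot = -10 and (arr[2*arr[1] - tot + 3] + 3*tot >= 2 or 2*arr[1] > tot).
Before the if: (3*tot < arr[1] + 10 -> (3*arr[3] = -10 and (arr[h + 3] + 9*arr[3] >= 2 or h > 0))) and ((not (3*tot < arr[1] + 10)) -> (tot = -10 and (arr[2*arr[1] - tot + 3] + 3*tot >= 2 or 2*arr[1] > tot)))
Before skip: (3*tot < arr[1] + 10 -> (3*arr[3] = -10 and (arr[h + 3] + 9*arr[3] >= 2 or h > 0))) and ((not (3*tot < arr[1] + 10)) -> (tot = -10 and (arr[2*arr[1] - tot + 3] + 3*tot >= 2 or 2*arr[1] > tot)))
Before arr[h] := 2*tot - h + 8: (3*tot < store(arr, h, -h + 2*tot + 8)[1] + 10 -> (3*store(arr, h, -h + 2*tot + 8)[3] = -10 and (store(arr, h, -h + 2*tot + 8)[h + 3] + 9*store(arr, h, -h + 2*tot + 8)[3] >= 2 or h > 0))) and ((not (3*tot < store(arr, h, -h + 2*tot + 8)[1] + 10)) -> (tot = -10 and (store(arr, h, -h + 2*tot + 8)[2*store(arr, h, -h + 2*tot + 8)[1] - tot + 3] + 3*tot >= 2 or 2*store(arr, h, -h + 2*tot + 8)[1] > tot)))
Answer: WP = (3*tot < store(arr, h, -h + 2*tot + 8)[1] + 10 -> (3*store(arr, h, -h + 2*tot + 8)[3] = -10 and (store(arr, h, -h + 2*tot + 8)[h + 3] + 9*store(arr, h, -h + 2*tot + 8)[3] >= 2 or h > 0))) and ((not (3*tot < store(arr, h, -h + 2*tot + 8)[1] + 10)) -> (tot = -10 and (store(arr, h, -h + 2*tot + 8)[2*store(arr, h, -h + 2*tot + 8)[1] - tot + 3] + 3*tot >= 2 or 2*store(arr, h, -h + 2*tot + 8)[1] > tot)))


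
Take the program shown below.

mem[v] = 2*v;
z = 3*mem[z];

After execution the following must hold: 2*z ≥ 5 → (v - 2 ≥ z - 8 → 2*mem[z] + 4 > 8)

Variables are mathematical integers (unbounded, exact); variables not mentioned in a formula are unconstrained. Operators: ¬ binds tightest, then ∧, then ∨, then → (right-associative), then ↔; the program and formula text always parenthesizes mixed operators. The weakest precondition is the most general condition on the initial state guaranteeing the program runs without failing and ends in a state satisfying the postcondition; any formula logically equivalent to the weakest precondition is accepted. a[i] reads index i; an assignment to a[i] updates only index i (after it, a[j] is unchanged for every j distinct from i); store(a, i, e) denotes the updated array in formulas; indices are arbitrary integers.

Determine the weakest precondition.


Working backward. After the program, the postcondition 2*z ≥ 5 → (v - 2 ≥ z - 8 → 2*mem[z] + 4 > 8) must hold; in canonical form it is 2*z ≥ 5 → (v ≥ z - 6 → 2*mem[z] > 4).
Before z := 3*mem[z]: 6*mem[z] ≥ 5 → (v ≥ 3*mem[z] - 6 → 2*mem[3*mem[z]] > 4)
Before mem[v] := 2*v: 6*store(mem, v, 2*v)[z] ≥ 5 → (v ≥ 3*store(mem, v, 2*v)[z] - 6 → 2*store(mem, v, 2*v)[3*store(mem, v, 2*v)[z]] > 4)
Answer: WP = 6*store(mem, v, 2*v)[z] ≥ 5 → (v ≥ 3*store(mem, v, 2*v)[z] - 6 → 2*store(mem, v, 2*v)[3*store(mem, v, 2*v)[z]] > 4)


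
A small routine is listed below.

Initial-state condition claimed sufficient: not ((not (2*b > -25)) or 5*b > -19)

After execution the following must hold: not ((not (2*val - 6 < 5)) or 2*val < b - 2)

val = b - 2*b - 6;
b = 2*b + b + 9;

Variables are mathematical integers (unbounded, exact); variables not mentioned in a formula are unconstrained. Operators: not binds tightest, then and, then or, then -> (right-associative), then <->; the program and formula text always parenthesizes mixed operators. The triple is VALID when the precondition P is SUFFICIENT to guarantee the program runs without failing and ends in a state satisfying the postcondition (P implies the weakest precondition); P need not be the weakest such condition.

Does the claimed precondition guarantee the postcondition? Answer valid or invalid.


Working backward. After the program, the postcondition not ((not (2*val - 6 < 5)) or 2*val < b - 2) must hold; in canonical form it is not ((not (2*val < 11)) or 2*val < b - 2).
Before b := 2*b + b + 9: not ((not (2*val < 11)) or 2*val < 3*b + 7)
Before val := b - 2*b - 6: not ((not (2*b > -23)) or 5*b > -19)
The weakest precondition is not ((not (2*b > -23)) or 5*b > -19).
Check whether not ((not (2*b > -25)) or 5*b > -19) implies it.
Countermodel: at the initial state b = -12, the precondition holds but the weakest precondition fails.
Answer: invalid


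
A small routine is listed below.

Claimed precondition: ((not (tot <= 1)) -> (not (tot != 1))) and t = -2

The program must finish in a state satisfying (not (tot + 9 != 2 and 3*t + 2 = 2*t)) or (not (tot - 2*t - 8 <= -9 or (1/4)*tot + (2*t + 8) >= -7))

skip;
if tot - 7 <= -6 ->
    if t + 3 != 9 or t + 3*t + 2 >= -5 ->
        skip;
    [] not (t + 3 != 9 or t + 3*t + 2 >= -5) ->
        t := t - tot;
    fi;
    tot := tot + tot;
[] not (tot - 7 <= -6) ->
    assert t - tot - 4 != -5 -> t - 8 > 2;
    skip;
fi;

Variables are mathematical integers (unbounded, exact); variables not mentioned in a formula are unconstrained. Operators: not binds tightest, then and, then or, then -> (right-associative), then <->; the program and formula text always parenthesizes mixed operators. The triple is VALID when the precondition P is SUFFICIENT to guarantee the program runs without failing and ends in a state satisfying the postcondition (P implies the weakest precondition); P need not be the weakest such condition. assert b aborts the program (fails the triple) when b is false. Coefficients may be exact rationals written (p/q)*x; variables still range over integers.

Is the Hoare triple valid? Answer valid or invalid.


Working backward. After the program, the postcondition (not (tot + 9 != 2 and 3*t + 2 = 2*t)) or (not (tot - 2*t - 8 <= -9 or (1/4)*tot + (2*t + 8) >= -7)) must hold; in canonical form it is (not (tot != -7 and t = -2)) or (not (tot <= 2*t - 1 or 2*t + (1/4)*tot >= -15)).
Then branch requires ((t != 6 or 4*t >= -7) -> ((not (2*tot != -7 and t = -2)) or (not (2*tot <= 2*t - 1 or 2*t + (1/2)*tot >= -15)))) and ((not (t != 6 or 4*t >= -7)) -> ((not (2*tot != -7 and t = tot - 2)) or (not (4*tot <= 2*t - 1 or 2*t >= (3/2)*tot - 15)))); else branch requires (t != tot - 1 -> t > 10) and ((not (tot != -7 and t = -2)) or (not (tot <= 2*t - 1 or 2*t + (1/4)*tot >= -15))).
Before the if: (tot <= 1 -> (((t != 6 or 4*t >= -7) -> ((not (2*tot != -7 and t = -2)) or (not (2*tot <= 2*t - 1 or 2*t + (1/2)*tot >= -15)))) and ((not (t != 6 or 4*t >= -7)) -> ((not (2*tot != -7 and t = tot - 2)) or (not (4*tot <= 2*t - 1 or 2*t >= (3/2)*tot - 15)))))) and ((not (tot <= 1)) -> ((t != tot - 1 -> t > 10) and ((not (tot != -7 and t = -2)) or (not (tot <= 2*t - 1 or 2*t + (1/4)*tot >= -15)))))
Before skip: (tot <= 1 -> (((t != 6 or 4*t >= -7) -> ((not (2*tot != -7 and t = -2)) or (not (2*tot <= 2*t - 1 or 2*t + (1/2)*tot >= -15)))) and ((not (t != 6 or 4*t >= -7)) -> ((not (2*tot != -7 and t = tot - 2)) or (not (4*tot <= 2*t - 1 or 2*t >= (3/2)*tot - 15)))))) and ((not (tot <= 1)) -> ((t != tot - 1 -> t > 10) and ((not (tot != -7 and t = -2)) or (not (tot <= 2*t - 1 or 2*t + (1/4)*tot >= -15)))))
The weakest precondition is (tot <= 1 -> (((t != 6 or 4*t >= -7) -> ((not (2*tot != -7 and t = -2)) or (not (2*tot <= 2*t - 1 or 2*t + (1/2)*tot >= -15)))) and ((not (t != 6 or 4*t >= -7)) -> ((not (2*tot != -7 and t = tot - 2)) or (not (4*tot <= 2*t - 1 or 2*t >= (3/2)*tot - 15)))))) and ((not (tot <= 1)) -> ((t != tot - 1 -> t > 10) and ((not (tot != -7 and t = -2)) or (not (tot <= 2*t - 1 or 2*t + (1/4)*tot >= -15))))).
Check whether ((not (tot <= 1)) -> (not (tot != 1))) and t = -2 implies it.
Countermodel: at the initial state t = -2, tot = 0, the precondition holds but the weakest precondition fails.
Answer: invalid


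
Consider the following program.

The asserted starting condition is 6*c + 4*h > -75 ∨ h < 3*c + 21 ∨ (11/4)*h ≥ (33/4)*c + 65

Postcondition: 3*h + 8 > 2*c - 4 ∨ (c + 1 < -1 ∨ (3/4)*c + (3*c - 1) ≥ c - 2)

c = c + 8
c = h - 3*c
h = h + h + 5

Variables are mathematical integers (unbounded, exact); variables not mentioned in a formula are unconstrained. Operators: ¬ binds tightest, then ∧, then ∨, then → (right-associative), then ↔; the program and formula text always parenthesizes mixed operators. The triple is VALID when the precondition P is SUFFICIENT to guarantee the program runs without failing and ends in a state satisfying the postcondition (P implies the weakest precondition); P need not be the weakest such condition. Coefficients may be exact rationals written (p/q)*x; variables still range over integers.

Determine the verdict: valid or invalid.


Working backward. After the program, the postcondition 3*h + 8 > 2*c - 4 ∨ (c + 1 < -1 ∨ (3/4)*c + (3*c - 1) ≥ c - 2) must hold; in canonical form it is 3*h > 2*c - 12 ∨ c < -2 ∨ (11/4)*c ≥ -1.
Before h := h + h + 5: 6*h > 2*c - 27 ∨ c < -2 ∨ (11/4)*c ≥ -1
Before c := h - 3*c: 6*c + 4*h > -27 ∨ h < 3*c - 2 ∨ (11/4)*h ≥ (33/4)*c - 1
Before c := c + 8: 6*c + 4*h > -75 ∨ h < 3*c + 22 ∨ (11/4)*h ≥ (33/4)*c + 65
The weakest precondition is 6*c + 4*h > -75 ∨ h < 3*c + 22 ∨ (11/4)*h ≥ (33/4)*c + 65.
Check whether 6*c + 4*h > -75 ∨ h < 3*c + 21 ∨ (11/4)*h ≥ (33/4)*c + 65 implies it.
Every state satisfying the precondition satisfies the weakest precondition: the implication holds.
Answer: valid


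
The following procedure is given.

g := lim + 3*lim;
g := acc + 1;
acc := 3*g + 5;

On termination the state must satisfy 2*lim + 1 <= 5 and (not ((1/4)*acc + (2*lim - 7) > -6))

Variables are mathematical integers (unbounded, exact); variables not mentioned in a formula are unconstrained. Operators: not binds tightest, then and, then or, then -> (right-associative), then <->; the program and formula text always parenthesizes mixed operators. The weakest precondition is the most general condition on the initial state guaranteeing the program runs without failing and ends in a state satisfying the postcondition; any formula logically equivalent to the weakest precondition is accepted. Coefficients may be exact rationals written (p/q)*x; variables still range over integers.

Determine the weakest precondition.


Working backward. After the program, the postcondition 2*lim + 1 <= 5 and (not ((1/4)*acc + (2*lim - 7) > -6)) must hold; in canonical form it is 2*lim <= 4 and (not ((1/4)*acc + 2*lim > 1)).
Before acc := 3*g + 5: 2*lim <= 4 and (not ((3/4)*g + 2*lim > -1/4))
Before g := acc + 1: 2*lim <= 4 and (not ((3/4)*acc + 2*lim > -1))
Before g := lim + 3*lim: 2*lim <= 4 and (not ((3/4)*acc + 2*lim > -1))
Answer: WP = 2*lim <= 4 and (not ((3/4)*acc + 2*lim > -1))


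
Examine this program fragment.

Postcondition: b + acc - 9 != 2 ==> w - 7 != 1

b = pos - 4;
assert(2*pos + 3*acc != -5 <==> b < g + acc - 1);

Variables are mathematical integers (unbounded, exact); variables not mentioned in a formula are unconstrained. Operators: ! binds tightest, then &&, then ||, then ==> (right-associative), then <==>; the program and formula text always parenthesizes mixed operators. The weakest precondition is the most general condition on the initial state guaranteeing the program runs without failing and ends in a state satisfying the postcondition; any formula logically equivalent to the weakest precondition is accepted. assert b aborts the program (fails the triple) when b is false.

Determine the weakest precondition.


Working backward. After the program, the postcondition b + acc - 9 != 2 ==> w - 7 != 1 must hold; in canonical form it is acc + b != 11 ==> w != 8.
Before assert 2*pos + 3*acc != -5 <==> b < g + acc - 1: (3*acc + 2*pos != -5 <==> b < acc + g - 1) && (acc + b != 11 ==> w != 8)
Before b := pos - 4: (3*acc + 2*pos != -5 <==> pos < acc + g + 3) && (acc + pos != 15 ==> w != 8)
Answer: WP = (3*acc + 2*pos != -5 <==> pos < acc + g + 3) && (acc + pos != 15 ==> w != 8)
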